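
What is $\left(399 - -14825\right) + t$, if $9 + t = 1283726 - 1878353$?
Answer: $-579412$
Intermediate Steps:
$t = -594636$ ($t = -9 + \left(1283726 - 1878353\right) = -9 - 594627 = -594636$)
$\left(399 - -14825\right) + t = \left(399 - -14825\right) - 594636 = \left(399 + 14825\right) - 594636 = 15224 - 594636 = -579412$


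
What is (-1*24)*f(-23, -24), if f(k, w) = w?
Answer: 576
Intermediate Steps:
(-1*24)*f(-23, -24) = -1*24*(-24) = -24*(-24) = 576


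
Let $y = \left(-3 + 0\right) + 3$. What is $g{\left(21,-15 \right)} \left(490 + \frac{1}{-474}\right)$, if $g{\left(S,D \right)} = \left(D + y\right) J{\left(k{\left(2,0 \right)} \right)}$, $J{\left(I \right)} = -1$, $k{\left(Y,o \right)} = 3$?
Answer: $\frac{1161295}{158} \approx 7350.0$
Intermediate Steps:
$y = 0$ ($y = -3 + 3 = 0$)
$g{\left(S,D \right)} = - D$ ($g{\left(S,D \right)} = \left(D + 0\right) \left(-1\right) = D \left(-1\right) = - D$)
$g{\left(21,-15 \right)} \left(490 + \frac{1}{-474}\right) = \left(-1\right) \left(-15\right) \left(490 + \frac{1}{-474}\right) = 15 \left(490 - \frac{1}{474}\right) = 15 \cdot \frac{232259}{474} = \frac{1161295}{158}$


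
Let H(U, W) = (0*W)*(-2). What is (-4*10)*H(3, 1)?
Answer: 0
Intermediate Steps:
H(U, W) = 0 (H(U, W) = 0*(-2) = 0)
(-4*10)*H(3, 1) = -4*10*0 = -40*0 = 0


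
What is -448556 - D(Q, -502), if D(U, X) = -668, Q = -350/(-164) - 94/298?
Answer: -447888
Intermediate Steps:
Q = 22221/12218 (Q = -350*(-1/164) - 94*1/298 = 175/82 - 47/149 = 22221/12218 ≈ 1.8187)
-448556 - D(Q, -502) = -448556 - 1*(-668) = -448556 + 668 = -447888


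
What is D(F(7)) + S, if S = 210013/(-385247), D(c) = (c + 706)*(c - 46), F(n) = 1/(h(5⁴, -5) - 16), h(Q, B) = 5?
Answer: -1516686989758/46614887 ≈ -32537.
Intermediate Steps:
F(n) = -1/11 (F(n) = 1/(5 - 16) = 1/(-11) = -1/11)
D(c) = (-46 + c)*(706 + c) (D(c) = (706 + c)*(-46 + c) = (-46 + c)*(706 + c))
S = -210013/385247 (S = 210013*(-1/385247) = -210013/385247 ≈ -0.54514)
D(F(7)) + S = (-32476 + (-1/11)² + 660*(-1/11)) - 210013/385247 = (-32476 + 1/121 - 60) - 210013/385247 = -3936855/121 - 210013/385247 = -1516686989758/46614887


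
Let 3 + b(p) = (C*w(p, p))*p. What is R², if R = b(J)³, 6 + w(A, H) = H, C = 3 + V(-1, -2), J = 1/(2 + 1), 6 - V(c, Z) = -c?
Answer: 18755369578009/531441 ≈ 3.5292e+7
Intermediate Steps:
V(c, Z) = 6 + c (V(c, Z) = 6 - (-1)*c = 6 + c)
J = ⅓ (J = 1/3 = ⅓ ≈ 0.33333)
C = 8 (C = 3 + (6 - 1) = 3 + 5 = 8)
w(A, H) = -6 + H
b(p) = -3 + p*(-48 + 8*p) (b(p) = -3 + (8*(-6 + p))*p = -3 + (-48 + 8*p)*p = -3 + p*(-48 + 8*p))
R = -4330747/729 (R = (-3 + 8*(⅓)*(-6 + ⅓))³ = (-3 + 8*(⅓)*(-17/3))³ = (-3 - 136/9)³ = (-163/9)³ = -4330747/729 ≈ -5940.7)
R² = (-4330747/729)² = 18755369578009/531441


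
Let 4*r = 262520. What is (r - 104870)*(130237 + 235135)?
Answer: -14337197280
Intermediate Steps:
r = 65630 (r = (¼)*262520 = 65630)
(r - 104870)*(130237 + 235135) = (65630 - 104870)*(130237 + 235135) = -39240*365372 = -14337197280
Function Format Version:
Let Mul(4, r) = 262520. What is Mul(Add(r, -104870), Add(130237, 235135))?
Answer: -14337197280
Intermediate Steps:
r = 65630 (r = Mul(Rational(1, 4), 262520) = 65630)
Mul(Add(r, -104870), Add(130237, 235135)) = Mul(Add(65630, -104870), Add(130237, 235135)) = Mul(-39240, 365372) = -14337197280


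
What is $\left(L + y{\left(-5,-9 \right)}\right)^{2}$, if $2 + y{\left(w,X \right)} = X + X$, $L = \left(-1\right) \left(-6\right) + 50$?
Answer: $1296$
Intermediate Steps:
$L = 56$ ($L = 6 + 50 = 56$)
$y{\left(w,X \right)} = -2 + 2 X$ ($y{\left(w,X \right)} = -2 + \left(X + X\right) = -2 + 2 X$)
$\left(L + y{\left(-5,-9 \right)}\right)^{2} = \left(56 + \left(-2 + 2 \left(-9\right)\right)\right)^{2} = \left(56 - 20\right)^{2} = 36^{2} = 1296$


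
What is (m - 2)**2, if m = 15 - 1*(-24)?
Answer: 1369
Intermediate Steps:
m = 39 (m = 15 + 24 = 39)
(m - 2)**2 = (39 - 2)**2 = 37**2 = 1369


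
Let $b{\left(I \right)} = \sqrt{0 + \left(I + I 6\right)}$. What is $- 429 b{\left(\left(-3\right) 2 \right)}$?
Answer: $- 429 i \sqrt{42} \approx - 2780.2 i$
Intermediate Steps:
$b{\left(I \right)} = \sqrt{7} \sqrt{I}$ ($b{\left(I \right)} = \sqrt{0 + \left(I + 6 I\right)} = \sqrt{0 + 7 I} = \sqrt{7 I} = \sqrt{7} \sqrt{I}$)
$- 429 b{\left(\left(-3\right) 2 \right)} = - 429 \sqrt{7} \sqrt{\left(-3\right) 2} = - 429 \sqrt{7} \sqrt{-6} = - 429 \sqrt{7} i \sqrt{6} = - 429 i \sqrt{42}$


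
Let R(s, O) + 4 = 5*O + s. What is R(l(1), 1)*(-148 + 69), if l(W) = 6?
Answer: -553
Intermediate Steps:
R(s, O) = -4 + s + 5*O (R(s, O) = -4 + (5*O + s) = -4 + (s + 5*O) = -4 + s + 5*O)
R(l(1), 1)*(-148 + 69) = (-4 + 6 + 5*1)*(-148 + 69) = (-4 + 6 + 5)*(-79) = 7*(-79) = -553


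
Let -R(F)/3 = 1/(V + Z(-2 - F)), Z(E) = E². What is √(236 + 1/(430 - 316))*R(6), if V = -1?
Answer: -√3067170/2394 ≈ -0.73155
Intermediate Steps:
R(F) = -3/(-1 + (-2 - F)²)
√(236 + 1/(430 - 316))*R(6) = √(236 + 1/(430 - 316))*(-3/(-1 + (2 + 6)²)) = √(236 + 1/114)*(-3/(-1 + 8²)) = √(236 + 1/114)*(-3/(-1 + 64)) = √(26905/114)*(-3/63) = (√3067170/114)*(-3*1/63) = (√3067170/114)*(-1/21) = -√3067170/2394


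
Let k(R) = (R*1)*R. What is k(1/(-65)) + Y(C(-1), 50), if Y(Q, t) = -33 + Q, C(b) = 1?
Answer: -135199/4225 ≈ -32.000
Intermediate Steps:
k(R) = R² (k(R) = R*R = R²)
k(1/(-65)) + Y(C(-1), 50) = (1/(-65))² + (-33 + 1) = (-1/65)² - 32 = 1/4225 - 32 = -135199/4225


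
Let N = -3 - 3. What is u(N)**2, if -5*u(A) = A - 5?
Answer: 121/25 ≈ 4.8400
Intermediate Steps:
N = -6
u(A) = 1 - A/5 (u(A) = -(A - 5)/5 = -(-5 + A)/5 = 1 - A/5)
u(N)**2 = (1 - 1/5*(-6))**2 = (1 + 6/5)**2 = (11/5)**2 = 121/25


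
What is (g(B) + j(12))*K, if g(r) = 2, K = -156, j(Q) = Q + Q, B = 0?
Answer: -4056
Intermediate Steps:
j(Q) = 2*Q
(g(B) + j(12))*K = (2 + 2*12)*(-156) = (2 + 24)*(-156) = 26*(-156) = -4056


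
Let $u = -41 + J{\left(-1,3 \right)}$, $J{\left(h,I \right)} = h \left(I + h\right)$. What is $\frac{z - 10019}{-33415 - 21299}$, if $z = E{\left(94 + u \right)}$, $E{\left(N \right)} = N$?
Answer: $\frac{4984}{27357} \approx 0.18218$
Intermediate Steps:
$u = -43$ ($u = -41 - \left(3 - 1\right) = -41 - 2 = -43$)
$z = 51$ ($z = 94 - 43 = 51$)
$\frac{z - 10019}{-33415 - 21299} = \frac{51 - 10019}{-33415 - 21299} = - \frac{9968}{-54714} = \left(-9968\right) \left(- \frac{1}{54714}\right) = \frac{4984}{27357}$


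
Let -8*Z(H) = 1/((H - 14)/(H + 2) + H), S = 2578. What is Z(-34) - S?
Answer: -670279/260 ≈ -2578.0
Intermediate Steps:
Z(H) = -1/(8*(H + (-14 + H)/(2 + H))) (Z(H) = -1/(8*((H - 14)/(H + 2) + H)) = -1/(8*((-14 + H)/(2 + H) + H)) = -1/(8*(H + (-14 + H)/(2 + H))))
Z(-34) - S = (-2 - 1*(-34))/(8*(-14 + (-34)² + 3*(-34))) - 1*2578 = (-2 + 34)/(8*(-14 + 1156 - 102)) - 2578 = (⅛)*32/1040 - 2578 = (⅛)*(1/1040)*32 - 2578 = 1/260 - 2578 = -670279/260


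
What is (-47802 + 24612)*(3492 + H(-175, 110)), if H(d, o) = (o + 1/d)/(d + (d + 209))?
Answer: -133181485646/1645 ≈ -8.0961e+7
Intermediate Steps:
H(d, o) = (o + 1/d)/(209 + 2*d) (H(d, o) = (o + 1/d)/(d + (209 + d)) = (o + 1/d)/(209 + 2*d))
(-47802 + 24612)*(3492 + H(-175, 110)) = (-47802 + 24612)*(3492 + (1 - 175*110)/((-175)*(209 + 2*(-175)))) = -23190*(3492 - (1 - 19250)/(175*(209 - 350))) = -23190*(3492 - 1/175*(-19249)/(-141)) = -23190*(3492 - 1/175*(-1/141)*(-19249)) = -23190*(3492 - 19249/24675) = -23190*86145851/24675 = -133181485646/1645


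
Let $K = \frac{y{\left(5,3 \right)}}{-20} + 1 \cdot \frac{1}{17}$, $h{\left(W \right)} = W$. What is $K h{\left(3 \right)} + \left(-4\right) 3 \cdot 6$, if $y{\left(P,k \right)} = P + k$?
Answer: $- \frac{6207}{85} \approx -73.024$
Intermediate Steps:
$K = - \frac{29}{85}$ ($K = \frac{5 + 3}{-20} + 1 \cdot \frac{1}{17} = 8 \left(- \frac{1}{20}\right) + 1 \cdot \frac{1}{17} = - \frac{2}{5} + \frac{1}{17} = - \frac{29}{85} \approx -0.34118$)
$K h{\left(3 \right)} + \left(-4\right) 3 \cdot 6 = \left(- \frac{29}{85}\right) 3 + \left(-4\right) 3 \cdot 6 = - \frac{87}{85} - 72 = - \frac{6207}{85}$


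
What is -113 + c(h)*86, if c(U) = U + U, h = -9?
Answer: -1661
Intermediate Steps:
c(U) = 2*U
-113 + c(h)*86 = -113 + (2*(-9))*86 = -113 - 18*86 = -113 - 1548 = -1661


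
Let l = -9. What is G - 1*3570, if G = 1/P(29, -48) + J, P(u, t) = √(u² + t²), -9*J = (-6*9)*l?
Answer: -3624 + √3145/3145 ≈ -3624.0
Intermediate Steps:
J = -54 (J = -(-6*9)*(-9)/9 = -(-6)*(-9) = -⅑*486 = -54)
P(u, t) = √(t² + u²)
G = -54 + √3145/3145 (G = 1/(√((-48)² + 29²)) - 54 = 1/(√(2304 + 841)) - 54 = 1/(√3145) - 54 = √3145/3145 - 54 = -54 + √3145/3145 ≈ -53.982)
G - 1*3570 = (-54 + √3145/3145) - 1*3570 = (-54 + √3145/3145) - 3570 = -3624 + √3145/3145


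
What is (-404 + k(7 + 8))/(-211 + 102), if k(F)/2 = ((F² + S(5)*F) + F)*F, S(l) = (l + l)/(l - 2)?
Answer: -8296/109 ≈ -76.110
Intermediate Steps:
S(l) = 2*l/(-2 + l) (S(l) = (2*l)/(-2 + l) = 2*l/(-2 + l))
k(F) = 2*F*(F² + 13*F/3) (k(F) = 2*(((F² + (2*5/(-2 + 5))*F) + F)*F) = 2*(((F² + (2*5/3)*F) + F)*F) = 2*(((F² + (2*5*(⅓))*F) + F)*F) = 2*(((F² + 10*F/3) + F)*F) = 2*((F² + 13*F/3)*F) = 2*(F*(F² + 13*F/3)) = 2*F*(F² + 13*F/3))
(-404 + k(7 + 8))/(-211 + 102) = (-404 + (7 + 8)²*(26/3 + 2*(7 + 8)))/(-211 + 102) = (-404 + 15²*(26/3 + 2*15))/(-109) = (-404 + 225*(26/3 + 30))*(-1/109) = (-404 + 225*(116/3))*(-1/109) = (-404 + 8700)*(-1/109) = 8296*(-1/109) = -8296/109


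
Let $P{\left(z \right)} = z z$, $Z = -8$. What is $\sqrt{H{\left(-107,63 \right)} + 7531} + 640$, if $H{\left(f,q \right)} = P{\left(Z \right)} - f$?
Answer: $640 + \sqrt{7702} \approx 727.76$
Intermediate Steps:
$P{\left(z \right)} = z^{2}$
$H{\left(f,q \right)} = 64 - f$ ($H{\left(f,q \right)} = \left(-8\right)^{2} - f = 64 - f$)
$\sqrt{H{\left(-107,63 \right)} + 7531} + 640 = \sqrt{\left(64 - -107\right) + 7531} + 640 = \sqrt{\left(64 + 107\right) + 7531} + 640 = \sqrt{171 + 7531} + 640 = \sqrt{7702} + 640 = 640 + \sqrt{7702}$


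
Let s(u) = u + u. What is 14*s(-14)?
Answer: -392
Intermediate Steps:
s(u) = 2*u
14*s(-14) = 14*(2*(-14)) = 14*(-28) = -392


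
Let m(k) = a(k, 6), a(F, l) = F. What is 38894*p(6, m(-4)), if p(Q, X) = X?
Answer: -155576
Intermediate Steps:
m(k) = k
38894*p(6, m(-4)) = 38894*(-4) = -155576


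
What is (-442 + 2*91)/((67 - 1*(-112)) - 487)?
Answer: 65/77 ≈ 0.84416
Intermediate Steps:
(-442 + 2*91)/((67 - 1*(-112)) - 487) = (-442 + 182)/((67 + 112) - 487) = -260/(179 - 487) = -260/(-308) = -260*(-1/308) = 65/77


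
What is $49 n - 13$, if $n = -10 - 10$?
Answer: $-993$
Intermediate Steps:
$n = -20$
$49 n - 13 = 49 \left(-20\right) - 13 = -980 - 13 = -993$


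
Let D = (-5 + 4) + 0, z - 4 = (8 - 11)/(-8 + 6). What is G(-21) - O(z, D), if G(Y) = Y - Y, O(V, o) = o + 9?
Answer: -8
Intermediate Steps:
z = 11/2 (z = 4 + (8 - 11)/(-8 + 6) = 4 - 3/(-2) = 4 - 3*(-½) = 4 + 3/2 = 11/2 ≈ 5.5000)
D = -1 (D = -1 + 0 = -1)
O(V, o) = 9 + o
G(Y) = 0
G(-21) - O(z, D) = 0 - (9 - 1) = 0 - 1*8 = 0 - 8 = -8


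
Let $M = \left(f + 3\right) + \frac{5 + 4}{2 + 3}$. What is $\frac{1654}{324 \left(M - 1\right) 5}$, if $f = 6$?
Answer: $\frac{827}{7938} \approx 0.10418$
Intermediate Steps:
$M = \frac{54}{5}$ ($M = \left(6 + 3\right) + \frac{5 + 4}{2 + 3} = 9 + \frac{9}{5} = \frac{54}{5} \approx 10.8$)
$\frac{1654}{324 \left(M - 1\right) 5} = \frac{1654}{324 \left(\frac{54}{5} - 1\right) 5} = \frac{1654}{324 \cdot \frac{49}{5} \cdot 5} = \frac{1654}{324 \cdot 49} = \frac{1654}{15876} = 1654 \cdot \frac{1}{15876} = \frac{827}{7938}$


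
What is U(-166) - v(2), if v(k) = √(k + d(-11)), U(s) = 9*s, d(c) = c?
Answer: -1494 - 3*I ≈ -1494.0 - 3.0*I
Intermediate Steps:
v(k) = √(-11 + k) (v(k) = √(k - 11) = √(-11 + k))
U(-166) - v(2) = 9*(-166) - √(-11 + 2) = -1494 - √(-9) = -1494 - 3*I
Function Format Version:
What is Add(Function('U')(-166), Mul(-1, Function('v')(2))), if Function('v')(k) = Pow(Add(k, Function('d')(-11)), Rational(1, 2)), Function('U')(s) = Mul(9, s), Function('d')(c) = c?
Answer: Add(-1494, Mul(-3, I)) ≈ Add(-1494.0, Mul(-3.0000, I))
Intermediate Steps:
Function('v')(k) = Pow(Add(-11, k), Rational(1, 2)) (Function('v')(k) = Pow(Add(k, -11), Rational(1, 2)) = Pow(Add(-11, k), Rational(1, 2)))
Add(Function('U')(-166), Mul(-1, Function('v')(2))) = Add(Mul(9, -166), Mul(-1, Pow(Add(-11, 2), Rational(1, 2)))) = Add(-1494, Mul(-1, Pow(-9, Rational(1, 2)))) = Add(-1494, Mul(-1, Mul(3, I))) = Add(-1494, Mul(-3, I))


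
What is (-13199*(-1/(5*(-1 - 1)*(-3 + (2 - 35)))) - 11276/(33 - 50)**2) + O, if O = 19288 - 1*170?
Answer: 1988791871/104040 ≈ 19116.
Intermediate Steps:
O = 19118 (O = 19288 - 170 = 19118)
(-13199*(-1/(5*(-1 - 1)*(-3 + (2 - 35)))) - 11276/(33 - 50)**2) + O = (-13199*(-1/(5*(-1 - 1)*(-3 + (2 - 35)))) - 11276/(33 - 50)**2) + 19118 = (-13199*1/(10*(-3 - 33)) - 11276/((-17)**2)) + 19118 = (-13199/(10*(-36)) - 11276/289) + 19118 = (-13199/(-360) - 11276*1/289) + 19118 = (-13199*(-1/360) - 11276/289) + 19118 = (13199/360 - 11276/289) + 19118 = -244849/104040 + 19118 = 1988791871/104040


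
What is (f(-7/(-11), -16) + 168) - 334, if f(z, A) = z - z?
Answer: -166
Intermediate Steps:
f(z, A) = 0
(f(-7/(-11), -16) + 168) - 334 = (0 + 168) - 334 = 168 - 334 = -166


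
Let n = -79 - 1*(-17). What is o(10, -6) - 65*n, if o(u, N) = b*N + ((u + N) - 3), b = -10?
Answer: 4091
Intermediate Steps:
n = -62 (n = -79 + 17 = -62)
o(u, N) = -3 + u - 9*N (o(u, N) = -10*N + ((u + N) - 3) = -10*N + ((N + u) - 3) = -10*N + (-3 + N + u) = -3 + u - 9*N)
o(10, -6) - 65*n = (-3 + 10 - 9*(-6)) - 65*(-62) = (-3 + 10 + 54) + 4030 = 61 + 4030 = 4091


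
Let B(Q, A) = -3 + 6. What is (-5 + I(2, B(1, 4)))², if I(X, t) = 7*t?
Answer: 256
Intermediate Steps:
B(Q, A) = 3
(-5 + I(2, B(1, 4)))² = (-5 + 7*3)² = (-5 + 21)² = 16² = 256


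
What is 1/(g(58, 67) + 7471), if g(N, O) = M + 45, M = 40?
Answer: 1/7556 ≈ 0.00013235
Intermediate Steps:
g(N, O) = 85 (g(N, O) = 40 + 45 = 85)
1/(g(58, 67) + 7471) = 1/(85 + 7471) = 1/7556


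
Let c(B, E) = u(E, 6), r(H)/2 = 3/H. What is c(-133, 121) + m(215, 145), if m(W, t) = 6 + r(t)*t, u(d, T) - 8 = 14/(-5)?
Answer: 86/5 ≈ 17.200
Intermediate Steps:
u(d, T) = 26/5 (u(d, T) = 8 + 14/(-5) = 8 + 14*(-⅕) = 8 - 14/5 = 26/5)
r(H) = 6/H (r(H) = 2*(3/H) = 6/H)
c(B, E) = 26/5
m(W, t) = 12 (m(W, t) = 6 + (6/t)*t = 6 + 6 = 12)
c(-133, 121) + m(215, 145) = 26/5 + 12 = 86/5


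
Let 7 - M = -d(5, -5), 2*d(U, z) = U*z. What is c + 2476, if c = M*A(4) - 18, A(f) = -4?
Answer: 2480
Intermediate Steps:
d(U, z) = U*z/2 (d(U, z) = (U*z)/2 = U*z/2)
M = -11/2 (M = 7 - (-1)*(½)*5*(-5) = 7 - (-1)*(-25)/2 = 7 - 1*25/2 = 7 - 25/2 = -11/2 ≈ -5.5000)
c = 4 (c = -11/2*(-4) - 18 = 22 - 18 = 4)
c + 2476 = 4 + 2476 = 2480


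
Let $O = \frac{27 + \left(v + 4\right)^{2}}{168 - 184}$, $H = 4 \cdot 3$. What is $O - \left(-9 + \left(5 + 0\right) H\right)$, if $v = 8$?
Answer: $- \frac{987}{16} \approx -61.688$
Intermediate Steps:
$H = 12$
$O = - \frac{171}{16}$ ($O = \frac{27 + \left(8 + 4\right)^{2}}{168 - 184} = \frac{27 + 12^{2}}{-16} = \left(27 + 144\right) \left(- \frac{1}{16}\right) = 171 \left(- \frac{1}{16}\right) = - \frac{171}{16} \approx -10.688$)
$O - \left(-9 + \left(5 + 0\right) H\right) = - \frac{171}{16} - \left(-9 + \left(5 + 0\right) 12\right) = - \frac{171}{16} - \left(-9 + 5 \cdot 12\right) = - \frac{171}{16} - \left(-9 + 60\right) = - \frac{171}{16} - 51 = - \frac{987}{16}$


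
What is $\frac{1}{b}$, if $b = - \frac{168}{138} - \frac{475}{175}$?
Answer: $- \frac{161}{633} \approx -0.25434$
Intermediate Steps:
$b = - \frac{633}{161}$ ($b = \left(-168\right) \frac{1}{138} - \frac{19}{7} = - \frac{28}{23} - \frac{19}{7} = - \frac{633}{161} \approx -3.9317$)
$\frac{1}{b} = \frac{1}{- \frac{633}{161}} = - \frac{161}{633}$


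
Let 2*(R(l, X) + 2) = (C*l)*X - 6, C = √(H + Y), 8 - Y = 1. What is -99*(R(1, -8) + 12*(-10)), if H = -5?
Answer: 12375 + 396*√2 ≈ 12935.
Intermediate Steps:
Y = 7 (Y = 8 - 1*1 = 8 - 1 = 7)
C = √2 (C = √(-5 + 7) = √2 ≈ 1.4142)
R(l, X) = -5 + X*l*√2/2 (R(l, X) = -2 + ((√2*l)*X - 6)/2 = -2 + ((l*√2)*X - 6)/2 = -2 + (X*l*√2 - 6)/2 = -2 + (-6 + X*l*√2)/2 = -2 + (-3 + X*l*√2/2) = -5 + X*l*√2/2)
-99*(R(1, -8) + 12*(-10)) = -99*((-5 + (½)*(-8)*1*√2) + 12*(-10)) = -99*((-5 - 4*√2) - 120) = -99*(-125 - 4*√2) = 12375 + 396*√2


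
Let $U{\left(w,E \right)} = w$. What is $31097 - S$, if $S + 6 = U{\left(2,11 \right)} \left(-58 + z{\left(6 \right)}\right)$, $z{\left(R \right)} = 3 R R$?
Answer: $31003$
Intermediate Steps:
$z{\left(R \right)} = 3 R^{2}$
$S = 94$ ($S = -6 + 2 \left(-58 + 3 \cdot 6^{2}\right) = -6 + 2 \left(-58 + 3 \cdot 36\right) = -6 + 2 \left(-58 + 108\right) = -6 + 2 \cdot 50 = -6 + 100 = 94$)
$31097 - S = 31097 - 94 = 31003$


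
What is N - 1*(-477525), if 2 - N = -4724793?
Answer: 5202320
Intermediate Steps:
N = 4724795 (N = 2 - 1*(-4724793) = 2 + 4724793 = 4724795)
N - 1*(-477525) = 4724795 - 1*(-477525) = 4724795 + 477525 = 5202320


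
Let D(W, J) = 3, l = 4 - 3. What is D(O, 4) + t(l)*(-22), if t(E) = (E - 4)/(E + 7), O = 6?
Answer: 45/4 ≈ 11.250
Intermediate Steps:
l = 1
t(E) = (-4 + E)/(7 + E)
D(O, 4) + t(l)*(-22) = 3 + ((-4 + 1)/(7 + 1))*(-22) = 3 + (-3/8)*(-22) = 3 + ((⅛)*(-3))*(-22) = 3 - 3/8*(-22) = 3 + 33/4 = 45/4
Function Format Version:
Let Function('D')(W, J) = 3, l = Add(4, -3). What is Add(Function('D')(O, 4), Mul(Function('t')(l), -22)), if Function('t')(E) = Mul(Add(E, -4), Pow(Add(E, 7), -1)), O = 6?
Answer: Rational(45, 4) ≈ 11.250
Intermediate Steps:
l = 1
Function('t')(E) = Mul(Pow(Add(7, E), -1), Add(-4, E)) (Function('t')(E) = Mul(Add(-4, E), Pow(Add(7, E), -1)) = Mul(Pow(Add(7, E), -1), Add(-4, E)))
Add(Function('D')(O, 4), Mul(Function('t')(l), -22)) = Add(3, Mul(Mul(Pow(Add(7, 1), -1), Add(-4, 1)), -22)) = Add(3, Mul(Mul(Pow(8, -1), -3), -22)) = Add(3, Mul(Mul(Rational(1, 8), -3), -22)) = Add(3, Mul(Rational(-3, 8), -22)) = Add(3, Rational(33, 4)) = Rational(45, 4)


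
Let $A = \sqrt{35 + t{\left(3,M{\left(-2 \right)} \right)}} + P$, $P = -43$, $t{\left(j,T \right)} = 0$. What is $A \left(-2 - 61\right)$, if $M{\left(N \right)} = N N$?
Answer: $2709 - 63 \sqrt{35} \approx 2336.3$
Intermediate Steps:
$M{\left(N \right)} = N^{2}$
$A = -43 + \sqrt{35}$ ($A = \sqrt{35 + 0} - 43 = \sqrt{35} - 43 = -43 + \sqrt{35} \approx -37.084$)
$A \left(-2 - 61\right) = \left(-43 + \sqrt{35}\right) \left(-2 - 61\right) = \left(-43 + \sqrt{35}\right) \left(-63\right) = 2709 - 63 \sqrt{35}$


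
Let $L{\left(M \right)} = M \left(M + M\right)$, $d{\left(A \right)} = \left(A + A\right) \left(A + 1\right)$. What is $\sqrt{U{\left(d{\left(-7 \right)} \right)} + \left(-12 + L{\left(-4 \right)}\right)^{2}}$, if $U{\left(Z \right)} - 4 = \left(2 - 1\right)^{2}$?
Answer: $9 \sqrt{5} \approx 20.125$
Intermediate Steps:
$d{\left(A \right)} = 2 A \left(1 + A\right)$
$L{\left(M \right)} = 2 M^{2}$ ($L{\left(M \right)} = M 2 M = 2 M^{2}$)
$U{\left(Z \right)} = 5$ ($U{\left(Z \right)} = 4 + \left(2 - 1\right)^{2} = 4 + 1^{2} = 4 + 1 = 5$)
$\sqrt{U{\left(d{\left(-7 \right)} \right)} + \left(-12 + L{\left(-4 \right)}\right)^{2}} = \sqrt{5 + \left(-12 + 2 \left(-4\right)^{2}\right)^{2}} = \sqrt{5 + \left(-12 + 2 \cdot 16\right)^{2}} = \sqrt{5 + \left(-12 + 32\right)^{2}} = \sqrt{5 + 20^{2}} = \sqrt{5 + 400} = \sqrt{405} = 9 \sqrt{5}$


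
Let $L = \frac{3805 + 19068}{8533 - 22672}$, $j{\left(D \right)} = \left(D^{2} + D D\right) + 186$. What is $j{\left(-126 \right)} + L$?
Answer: $\frac{451548509}{14139} \approx 31936.0$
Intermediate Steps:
$j{\left(D \right)} = 186 + 2 D^{2}$ ($j{\left(D \right)} = \left(D^{2} + D^{2}\right) + 186 = 2 D^{2} + 186 = 186 + 2 D^{2}$)
$L = - \frac{22873}{14139}$ ($L = \frac{22873}{-14139} = 22873 \left(- \frac{1}{14139}\right) = - \frac{22873}{14139} \approx -1.6177$)
$j{\left(-126 \right)} + L = \left(186 + 2 \left(-126\right)^{2}\right) - \frac{22873}{14139} = \left(186 + 2 \cdot 15876\right) - \frac{22873}{14139} = \left(186 + 31752\right) - \frac{22873}{14139} = 31938 - \frac{22873}{14139} = \frac{451548509}{14139}$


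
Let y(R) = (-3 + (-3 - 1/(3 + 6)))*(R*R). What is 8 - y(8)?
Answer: 3592/9 ≈ 399.11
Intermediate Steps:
y(R) = -55*R²/9 (y(R) = (-3 + (-3 - 1/9))*R² = (-3 + (-3 - 1*⅑))*R² = (-3 + (-3 - ⅑))*R² = (-3 - 28/9)*R² = -55*R²/9)
8 - y(8) = 8 - (-55)*8²/9 = 8 - (-55)*64/9 = 8 - 1*(-3520/9) = 8 + 3520/9 = 3592/9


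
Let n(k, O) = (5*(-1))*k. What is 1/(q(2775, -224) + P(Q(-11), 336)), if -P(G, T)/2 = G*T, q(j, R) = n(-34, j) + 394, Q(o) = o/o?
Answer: -1/108 ≈ -0.0092593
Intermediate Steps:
n(k, O) = -5*k
Q(o) = 1
q(j, R) = 564 (q(j, R) = -5*(-34) + 394 = 170 + 394 = 564)
P(G, T) = -2*G*T
1/(q(2775, -224) + P(Q(-11), 336)) = 1/(564 - 2*1*336) = 1/(564 - 672) = 1/(-108) = -1/108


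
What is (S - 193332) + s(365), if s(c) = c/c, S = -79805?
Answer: -273136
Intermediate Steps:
s(c) = 1
(S - 193332) + s(365) = (-79805 - 193332) + 1 = -273137 + 1 = -273136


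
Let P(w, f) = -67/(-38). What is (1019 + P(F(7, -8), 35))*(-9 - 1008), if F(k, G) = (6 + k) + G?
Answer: -39448413/38 ≈ -1.0381e+6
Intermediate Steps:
F(k, G) = 6 + G + k
P(w, f) = 67/38 (P(w, f) = -67*(-1/38) = 67/38)
(1019 + P(F(7, -8), 35))*(-9 - 1008) = (1019 + 67/38)*(-9 - 1008) = (38789/38)*(-1017) = -39448413/38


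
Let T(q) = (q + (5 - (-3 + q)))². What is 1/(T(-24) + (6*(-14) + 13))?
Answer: -⅐ ≈ -0.14286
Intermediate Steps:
T(q) = 64 (T(q) = (q + (5 + (3 - q)))² = (q + (8 - q))² = 8² = 64)
1/(T(-24) + (6*(-14) + 13)) = 1/(64 + (6*(-14) + 13)) = 1/(64 + (-84 + 13)) = 1/(64 - 71) = 1/(-7) = -⅐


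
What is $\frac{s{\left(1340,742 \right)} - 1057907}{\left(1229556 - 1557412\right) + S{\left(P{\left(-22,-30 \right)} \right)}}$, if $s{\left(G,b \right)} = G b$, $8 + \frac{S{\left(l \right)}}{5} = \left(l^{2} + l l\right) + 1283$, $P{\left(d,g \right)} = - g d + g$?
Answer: $- \frac{63627}{4439519} \approx -0.014332$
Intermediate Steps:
$P{\left(d,g \right)} = g - d g$ ($P{\left(d,g \right)} = - d g + g = g - d g$)
$S{\left(l \right)} = 6375 + 10 l^{2}$ ($S{\left(l \right)} = -40 + 5 \left(\left(l^{2} + l l\right) + 1283\right) = -40 + 5 \left(\left(l^{2} + l^{2}\right) + 1283\right) = -40 + 5 \left(2 l^{2} + 1283\right) = -40 + 5 \left(1283 + 2 l^{2}\right) = -40 + \left(6415 + 10 l^{2}\right) = 6375 + 10 l^{2}$)
$\frac{s{\left(1340,742 \right)} - 1057907}{\left(1229556 - 1557412\right) + S{\left(P{\left(-22,-30 \right)} \right)}} = \frac{1340 \cdot 742 - 1057907}{\left(1229556 - 1557412\right) + \left(6375 + 10 \left(- 30 \left(1 - -22\right)\right)^{2}\right)} = \frac{994280 - 1057907}{-327856 + \left(6375 + 10 \left(- 30 \left(1 + 22\right)\right)^{2}\right)} = - \frac{63627}{-327856 + \left(6375 + 10 \left(\left(-30\right) 23\right)^{2}\right)} = - \frac{63627}{-327856 + \left(6375 + 10 \left(-690\right)^{2}\right)} = - \frac{63627}{-327856 + \left(6375 + 10 \cdot 476100\right)} = - \frac{63627}{-327856 + \left(6375 + 4761000\right)} = - \frac{63627}{-327856 + 4767375} = - \frac{63627}{4439519}$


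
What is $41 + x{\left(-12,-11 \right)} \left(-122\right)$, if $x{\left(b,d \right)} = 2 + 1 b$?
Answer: $1261$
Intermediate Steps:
$x{\left(b,d \right)} = 2 + b$
$41 + x{\left(-12,-11 \right)} \left(-122\right) = 41 + \left(2 - 12\right) \left(-122\right) = 41 - -1220 = 41 + 1220 = 1261$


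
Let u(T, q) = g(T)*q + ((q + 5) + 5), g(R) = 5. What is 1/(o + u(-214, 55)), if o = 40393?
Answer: 1/40733 ≈ 2.4550e-5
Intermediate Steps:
u(T, q) = 10 + 6*q (u(T, q) = 5*q + ((q + 5) + 5) = 5*q + ((5 + q) + 5) = 5*q + (10 + q) = 10 + 6*q)
1/(o + u(-214, 55)) = 1/(40393 + (10 + 6*55)) = 1/(40393 + (10 + 330)) = 1/(40393 + 340) = 1/40733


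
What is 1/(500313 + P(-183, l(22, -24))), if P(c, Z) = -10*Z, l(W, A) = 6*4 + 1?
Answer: 1/500063 ≈ 1.9997e-6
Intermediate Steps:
l(W, A) = 25 (l(W, A) = 24 + 1 = 25)
1/(500313 + P(-183, l(22, -24))) = 1/(500313 - 10*25) = 1/(500313 - 250) = 1/500063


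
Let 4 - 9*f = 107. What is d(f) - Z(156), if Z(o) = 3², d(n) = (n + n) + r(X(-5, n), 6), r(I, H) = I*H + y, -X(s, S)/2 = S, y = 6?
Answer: 1003/9 ≈ 111.44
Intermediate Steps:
X(s, S) = -2*S
f = -103/9 (f = 4/9 - ⅑*107 = 4/9 - 107/9 = -103/9 ≈ -11.444)
r(I, H) = 6 + H*I (r(I, H) = I*H + 6 = H*I + 6 = 6 + H*I)
d(n) = 6 - 10*n (d(n) = (n + n) + (6 + 6*(-2*n)) = 2*n + (6 - 12*n) = 6 - 10*n)
Z(o) = 9
d(f) - Z(156) = (6 - 10*(-103/9)) - 1*9 = (6 + 1030/9) - 9 = 1084/9 - 9 = 1003/9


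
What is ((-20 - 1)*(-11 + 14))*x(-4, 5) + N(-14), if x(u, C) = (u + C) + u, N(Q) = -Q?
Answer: 203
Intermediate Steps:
x(u, C) = C + 2*u (x(u, C) = (C + u) + u = C + 2*u)
((-20 - 1)*(-11 + 14))*x(-4, 5) + N(-14) = ((-20 - 1)*(-11 + 14))*(5 + 2*(-4)) - 1*(-14) = (-21*3)*(5 - 8) + 14 = -63*(-3) + 14 = 189 + 14 = 203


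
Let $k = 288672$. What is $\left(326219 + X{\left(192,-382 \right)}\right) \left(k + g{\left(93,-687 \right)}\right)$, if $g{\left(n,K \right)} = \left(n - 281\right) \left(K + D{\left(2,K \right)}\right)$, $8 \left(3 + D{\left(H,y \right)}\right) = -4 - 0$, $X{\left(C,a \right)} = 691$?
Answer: $136807258260$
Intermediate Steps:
$D{\left(H,y \right)} = - \frac{7}{2}$ ($D{\left(H,y \right)} = -3 + \frac{-4 - 0}{8} = -3 + \frac{-4 + 0}{8} = -3 + \frac{1}{8} \left(-4\right) = -3 - \frac{1}{2} = - \frac{7}{2}$)
$g{\left(n,K \right)} = \left(-281 + n\right) \left(- \frac{7}{2} + K\right)$ ($g{\left(n,K \right)} = \left(n - 281\right) \left(K - \frac{7}{2}\right) = \left(-281 + n\right) \left(- \frac{7}{2} + K\right)$)
$\left(326219 + X{\left(192,-382 \right)}\right) \left(k + g{\left(93,-687 \right)}\right) = \left(326219 + 691\right) \left(288672 - -129814\right) = 326910 \left(288672 + \left(\frac{1967}{2} + 193047 - \frac{651}{2} - 63891\right)\right) = 326910 \left(288672 + 129814\right) = 326910 \cdot 418486 = 136807258260$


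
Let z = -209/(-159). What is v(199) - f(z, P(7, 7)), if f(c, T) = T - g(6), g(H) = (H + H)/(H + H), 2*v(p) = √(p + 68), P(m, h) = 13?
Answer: -12 + √267/2 ≈ -3.8299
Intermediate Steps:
v(p) = √(68 + p)/2 (v(p) = √(p + 68)/2 = √(68 + p)/2)
z = 209/159 (z = -209*(-1/159) = 209/159 ≈ 1.3145)
g(H) = 1 (g(H) = (2*H)/((2*H)) = (2*H)*(1/(2*H)) = 1)
f(c, T) = -1 + T (f(c, T) = T - 1*1 = T - 1 = -1 + T)
v(199) - f(z, P(7, 7)) = √(68 + 199)/2 - (-1 + 13) = √267/2 - 1*12 = √267/2 - 12 = -12 + √267/2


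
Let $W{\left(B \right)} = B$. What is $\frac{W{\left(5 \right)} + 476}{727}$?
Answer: $\frac{481}{727} \approx 0.66162$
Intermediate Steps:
$\frac{W{\left(5 \right)} + 476}{727} = \frac{5 + 476}{727} = 481 \cdot \frac{1}{727} = \frac{481}{727}$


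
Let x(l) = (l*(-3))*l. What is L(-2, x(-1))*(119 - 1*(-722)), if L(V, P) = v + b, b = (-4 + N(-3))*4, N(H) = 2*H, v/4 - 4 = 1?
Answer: -16820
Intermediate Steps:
v = 20 (v = 16 + 4*1 = 16 + 4 = 20)
b = -40 (b = (-4 + 2*(-3))*4 = (-4 - 6)*4 = -10*4 = -40)
x(l) = -3*l² (x(l) = (-3*l)*l = -3*l²)
L(V, P) = -20 (L(V, P) = 20 - 40 = -20)
L(-2, x(-1))*(119 - 1*(-722)) = -20*(119 - 1*(-722)) = -20*(119 + 722) = -20*841 = -16820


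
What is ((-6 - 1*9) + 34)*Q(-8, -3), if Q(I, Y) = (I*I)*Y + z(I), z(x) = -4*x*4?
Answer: -1216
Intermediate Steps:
z(x) = -16*x
Q(I, Y) = -16*I + Y*I² (Q(I, Y) = (I*I)*Y - 16*I = I²*Y - 16*I = Y*I² - 16*I = -16*I + Y*I²)
((-6 - 1*9) + 34)*Q(-8, -3) = ((-6 - 1*9) + 34)*(-8*(-16 - 8*(-3))) = ((-6 - 9) + 34)*(-8*(-16 + 24)) = (-15 + 34)*(-8*8) = 19*(-64) = -1216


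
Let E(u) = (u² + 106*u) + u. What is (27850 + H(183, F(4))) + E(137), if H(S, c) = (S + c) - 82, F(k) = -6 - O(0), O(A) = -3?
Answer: 61376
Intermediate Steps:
E(u) = u² + 107*u
F(k) = -3 (F(k) = -6 - 1*(-3) = -6 + 3 = -3)
H(S, c) = -82 + S + c
(27850 + H(183, F(4))) + E(137) = (27850 + (-82 + 183 - 3)) + 137*(107 + 137) = (27850 + 98) + 137*244 = 27948 + 33428 = 61376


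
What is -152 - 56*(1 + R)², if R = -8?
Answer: -2896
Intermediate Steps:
-152 - 56*(1 + R)² = -152 - 56*(1 - 8)² = -152 - 56*(-7)² = -152 - 56*49 = -152 - 2744 = -2896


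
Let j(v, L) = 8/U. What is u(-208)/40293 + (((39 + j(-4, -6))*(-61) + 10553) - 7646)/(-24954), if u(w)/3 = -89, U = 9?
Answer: -12876323/502735761 ≈ -0.025613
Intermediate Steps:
j(v, L) = 8/9
u(w) = -267 (u(w) = 3*(-89) = -267)
u(-208)/40293 + (((39 + j(-4, -6))*(-61) + 10553) - 7646)/(-24954) = -267/40293 + (((39 + 8/9)*(-61) + 10553) - 7646)/(-24954) = -267*1/40293 + (((359/9)*(-61) + 10553) - 7646)*(-1/24954) = -89/13431 + ((-21899/9 + 10553) - 7646)*(-1/24954) = -89/13431 + (73078/9 - 7646)*(-1/24954) = -89/13431 + (4264/9)*(-1/24954) = -89/13431 - 2132/112293 = -12876323/502735761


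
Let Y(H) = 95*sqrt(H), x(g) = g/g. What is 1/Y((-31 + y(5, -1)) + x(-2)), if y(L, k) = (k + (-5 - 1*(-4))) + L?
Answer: -I*sqrt(3)/855 ≈ -0.0020258*I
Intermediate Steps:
y(L, k) = -1 + L + k (y(L, k) = (k + (-5 + 4)) + L = (k - 1) + L = (-1 + k) + L = -1 + L + k)
x(g) = 1
1/Y((-31 + y(5, -1)) + x(-2)) = 1/(95*sqrt((-31 + (-1 + 5 - 1)) + 1)) = 1/(95*sqrt((-31 + 3) + 1)) = 1/(95*sqrt(-28 + 1)) = 1/(95*sqrt(-27)) = 1/(95*(3*I*sqrt(3))) = 1/(285*I*sqrt(3)) = -I*sqrt(3)/855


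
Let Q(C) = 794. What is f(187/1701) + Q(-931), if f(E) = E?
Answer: 1350781/1701 ≈ 794.11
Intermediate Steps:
f(187/1701) + Q(-931) = 187/1701 + 794 = 1350781/1701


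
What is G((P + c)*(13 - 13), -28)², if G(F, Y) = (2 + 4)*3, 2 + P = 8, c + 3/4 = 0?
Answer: 324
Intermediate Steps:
c = -¾ (c = -¾ + 0 = -¾ ≈ -0.75000)
P = 6 (P = -2 + 8 = 6)
G(F, Y) = 18 (G(F, Y) = 6*3 = 18)
G((P + c)*(13 - 13), -28)² = 18² = 324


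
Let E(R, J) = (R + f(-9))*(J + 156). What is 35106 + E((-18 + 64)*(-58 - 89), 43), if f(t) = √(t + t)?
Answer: -1310532 + 597*I*√2 ≈ -1.3105e+6 + 844.29*I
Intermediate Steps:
f(t) = √2*√t (f(t) = √(2*t) = √2*√t)
E(R, J) = (156 + J)*(R + 3*I*√2) (E(R, J) = (R + √2*√(-9))*(J + 156) = (R + √2*(3*I))*(156 + J) = (R + 3*I*√2)*(156 + J) = (156 + J)*(R + 3*I*√2))
35106 + E((-18 + 64)*(-58 - 89), 43) = 35106 + (156*((-18 + 64)*(-58 - 89)) + 43*((-18 + 64)*(-58 - 89)) + 468*I*√2 + 3*I*43*√2) = 35106 + (156*(46*(-147)) + 43*(46*(-147)) + 468*I*√2 + 129*I*√2) = 35106 + (156*(-6762) + 43*(-6762) + 468*I*√2 + 129*I*√2) = 35106 + (-1054872 - 290766 + 468*I*√2 + 129*I*√2) = 35106 + (-1345638 + 597*I*√2) = -1310532 + 597*I*√2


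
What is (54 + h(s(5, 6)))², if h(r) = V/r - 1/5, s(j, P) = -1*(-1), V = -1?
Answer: 69696/25 ≈ 2787.8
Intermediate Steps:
s(j, P) = 1
h(r) = -⅕ - 1/r (h(r) = -1/r - 1/5 = -1/r - 1*⅕ = -1/r - ⅕ = -⅕ - 1/r)
(54 + h(s(5, 6)))² = (54 + (⅕)*(-5 - 1*1)/1)² = (54 + (⅕)*1*(-5 - 1))² = (54 + (⅕)*1*(-6))² = (54 - 6/5)² = (264/5)² = 69696/25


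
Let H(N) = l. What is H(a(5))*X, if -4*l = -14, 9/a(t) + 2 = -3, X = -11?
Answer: -77/2 ≈ -38.500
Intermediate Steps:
a(t) = -9/5 (a(t) = 9/(-2 - 3) = 9/(-5) = 9*(-⅕) = -9/5)
l = 7/2 (l = -¼*(-14) = 7/2 ≈ 3.5000)
H(N) = 7/2
H(a(5))*X = (7/2)*(-11) = -77/2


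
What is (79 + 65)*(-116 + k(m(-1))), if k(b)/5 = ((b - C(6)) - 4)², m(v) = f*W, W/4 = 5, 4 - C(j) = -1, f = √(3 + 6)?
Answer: 1856016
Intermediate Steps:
f = 3 (f = √9 = 3)
C(j) = 5 (C(j) = 4 - 1*(-1) = 4 + 1 = 5)
W = 20 (W = 4*5 = 20)
m(v) = 60 (m(v) = 3*20 = 60)
k(b) = 5*(-9 + b)² (k(b) = 5*((b - 1*5) - 4)² = 5*((b - 5) - 4)² = 5*((-5 + b) - 4)² = 5*(-9 + b)²)
(79 + 65)*(-116 + k(m(-1))) = (79 + 65)*(-116 + 5*(9 - 1*60)²) = 144*(-116 + 5*(9 - 60)²) = 144*(-116 + 5*(-51)²) = 144*(-116 + 5*2601) = 144*(-116 + 13005) = 144*12889 = 1856016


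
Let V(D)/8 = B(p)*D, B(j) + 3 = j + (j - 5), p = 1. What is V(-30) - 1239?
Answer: 201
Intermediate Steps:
B(j) = -8 + 2*j (B(j) = -3 + (j + (j - 5)) = -3 + (j + (-5 + j)) = -3 + (-5 + 2*j) = -8 + 2*j)
V(D) = -48*D (V(D) = 8*((-8 + 2*1)*D) = 8*((-8 + 2)*D) = 8*(-6*D) = -48*D)
V(-30) - 1239 = -48*(-30) - 1239 = 1440 - 1239 = 201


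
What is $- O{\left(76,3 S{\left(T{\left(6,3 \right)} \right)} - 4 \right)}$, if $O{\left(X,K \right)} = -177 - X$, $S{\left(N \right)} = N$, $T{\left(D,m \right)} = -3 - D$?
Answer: $253$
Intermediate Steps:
$- O{\left(76,3 S{\left(T{\left(6,3 \right)} \right)} - 4 \right)} = - (-177 - 76) = \left(-1\right) \left(-253\right) = 253$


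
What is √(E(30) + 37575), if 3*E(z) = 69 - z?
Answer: 2*√9397 ≈ 193.88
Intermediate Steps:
E(z) = 23 - z/3 (E(z) = (69 - z)/3 = 23 - z/3)
√(E(30) + 37575) = √((23 - ⅓*30) + 37575) = √((23 - 10) + 37575) = √(13 + 37575) = √37588 = 2*√9397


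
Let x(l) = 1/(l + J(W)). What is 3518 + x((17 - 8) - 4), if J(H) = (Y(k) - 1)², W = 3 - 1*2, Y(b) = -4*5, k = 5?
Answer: 1569029/446 ≈ 3518.0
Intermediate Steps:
Y(b) = -20
W = 1 (W = 3 - 2 = 1)
J(H) = 441 (J(H) = (-20 - 1)² = (-21)² = 441)
x(l) = 1/(441 + l) (x(l) = 1/(l + 441) = 1/(441 + l))
3518 + x((17 - 8) - 4) = 3518 + 1/(441 + ((17 - 8) - 4)) = 3518 + 1/(441 + (9 - 4)) = 3518 + 1/(441 + 5) = 3518 + 1/446 = 1569029/446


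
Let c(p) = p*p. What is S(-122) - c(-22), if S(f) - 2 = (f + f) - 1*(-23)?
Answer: -703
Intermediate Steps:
c(p) = p²
S(f) = 25 + 2*f (S(f) = 2 + ((f + f) - 1*(-23)) = 2 + (2*f + 23) = 2 + (23 + 2*f) = 25 + 2*f)
S(-122) - c(-22) = (25 + 2*(-122)) - 1*(-22)² = (25 - 244) - 1*484 = -219 - 484 = -703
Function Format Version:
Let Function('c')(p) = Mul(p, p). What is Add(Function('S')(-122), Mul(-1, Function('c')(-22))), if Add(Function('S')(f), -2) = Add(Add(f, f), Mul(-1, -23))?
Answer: -703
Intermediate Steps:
Function('c')(p) = Pow(p, 2)
Function('S')(f) = Add(25, Mul(2, f)) (Function('S')(f) = Add(2, Add(Add(f, f), Mul(-1, -23))) = Add(2, Add(Mul(2, f), 23)) = Add(2, Add(23, Mul(2, f))) = Add(25, Mul(2, f)))
Add(Function('S')(-122), Mul(-1, Function('c')(-22))) = Add(Add(25, Mul(2, -122)), Mul(-1, Pow(-22, 2))) = Add(Add(25, -244), Mul(-1, 484)) = Add(-219, -484) = -703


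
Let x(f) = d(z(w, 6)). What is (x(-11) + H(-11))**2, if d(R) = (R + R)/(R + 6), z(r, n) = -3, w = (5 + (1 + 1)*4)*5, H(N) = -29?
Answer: 961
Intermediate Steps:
w = 65 (w = (5 + 2*4)*5 = (5 + 8)*5 = 13*5 = 65)
d(R) = 2*R/(6 + R) (d(R) = (2*R)/(6 + R) = 2*R/(6 + R))
x(f) = -2 (x(f) = 2*(-3)/(6 - 3) = 2*(-3)/3 = 2*(-3)*(1/3) = -2)
(x(-11) + H(-11))**2 = (-2 - 29)**2 = (-31)**2 = 961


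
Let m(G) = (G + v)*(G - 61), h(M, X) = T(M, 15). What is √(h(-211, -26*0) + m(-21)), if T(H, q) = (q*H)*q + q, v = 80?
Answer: I*√52298 ≈ 228.69*I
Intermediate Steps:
T(H, q) = q + H*q² (T(H, q) = (H*q)*q + q = H*q² + q = q + H*q²)
h(M, X) = 15 + 225*M (h(M, X) = 15*(1 + M*15) = 15*(1 + 15*M) = 15 + 225*M)
m(G) = (-61 + G)*(80 + G) (m(G) = (G + 80)*(G - 61) = (80 + G)*(-61 + G) = (-61 + G)*(80 + G))
√(h(-211, -26*0) + m(-21)) = √((15 + 225*(-211)) + (-4880 + (-21)² + 19*(-21))) = √((15 - 47475) + (-4880 + 441 - 399)) = √(-47460 - 4838) = √(-52298) = I*√52298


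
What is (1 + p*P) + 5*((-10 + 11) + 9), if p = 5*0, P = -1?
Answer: 51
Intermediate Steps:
p = 0
(1 + p*P) + 5*((-10 + 11) + 9) = (1 + 0*(-1)) + 5*((-10 + 11) + 9) = (1 + 0) + 5*(1 + 9) = 1 + 5*10 = 1 + 50 = 51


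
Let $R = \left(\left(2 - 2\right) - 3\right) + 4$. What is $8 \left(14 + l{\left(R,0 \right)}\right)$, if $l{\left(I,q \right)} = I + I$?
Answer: $128$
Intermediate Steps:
$R = 1$ ($R = \left(\left(2 - 2\right) - 3\right) + 4 = \left(0 - 3\right) + 4 = -3 + 4 = 1$)
$l{\left(I,q \right)} = 2 I$
$8 \left(14 + l{\left(R,0 \right)}\right) = 8 \left(14 + 2 \cdot 1\right) = 8 \left(14 + 2\right) = 8 \cdot 16 = 128$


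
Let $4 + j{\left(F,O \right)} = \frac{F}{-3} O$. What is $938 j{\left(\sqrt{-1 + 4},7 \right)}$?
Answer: $-3752 - \frac{6566 \sqrt{3}}{3} \approx -7542.9$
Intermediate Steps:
$j{\left(F,O \right)} = -4 - \frac{F O}{3}$ ($j{\left(F,O \right)} = -4 + \frac{F}{-3} O = -4 + F \left(- \frac{1}{3}\right) O = -4 + - \frac{F}{3} O = -4 - \frac{F O}{3}$)
$938 j{\left(\sqrt{-1 + 4},7 \right)} = 938 \left(-4 - \frac{1}{3} \sqrt{-1 + 4} \cdot 7\right) = 938 \left(-4 - \frac{1}{3} \sqrt{3} \cdot 7\right) = 938 \left(-4 - \frac{7 \sqrt{3}}{3}\right) = -3752 - \frac{6566 \sqrt{3}}{3}$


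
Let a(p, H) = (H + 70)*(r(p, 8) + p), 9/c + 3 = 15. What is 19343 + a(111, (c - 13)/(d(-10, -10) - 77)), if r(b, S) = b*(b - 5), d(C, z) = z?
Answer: 98879019/116 ≈ 8.5241e+5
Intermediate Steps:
c = ¾ (c = 9/(-3 + 15) = 9/12 = 9*(1/12) = ¾ ≈ 0.75000)
r(b, S) = b*(-5 + b)
a(p, H) = (70 + H)*(p + p*(-5 + p)) (a(p, H) = (H + 70)*(p*(-5 + p) + p) = (70 + H)*(p + p*(-5 + p)))
19343 + a(111, (c - 13)/(d(-10, -10) - 77)) = 19343 + 111*(-280 + (¾ - 13)/(-10 - 77) + 70*111 + ((¾ - 13)/(-10 - 77))*(-5 + 111)) = 19343 + 111*(-280 - 49/4/(-87) + 7770 - 49/4/(-87)*106) = 19343 + 111*(-280 - 49/4*(-1/87) + 7770 - 49/4*(-1/87)*106) = 19343 + 111*(-280 + 49/348 + 7770 + (49/348)*106) = 19343 + 111*(-280 + 49/348 + 7770 + 2597/174) = 19343 + 111*(2611763/348) = 19343 + 96635231/116 = 98879019/116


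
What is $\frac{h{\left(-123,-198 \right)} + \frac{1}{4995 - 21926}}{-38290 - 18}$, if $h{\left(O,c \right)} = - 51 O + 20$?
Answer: $- \frac{53273391}{324296374} \approx -0.16427$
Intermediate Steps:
$h{\left(O,c \right)} = 20 - 51 O$
$\frac{h{\left(-123,-198 \right)} + \frac{1}{4995 - 21926}}{-38290 - 18} = \frac{\left(20 - -6273\right) + \frac{1}{4995 - 21926}}{-38290 - 18} = \frac{\left(20 + 6273\right) + \frac{1}{-16931}}{-38290 + \left(-14252 + 14234\right)} = \frac{6293 - \frac{1}{16931}}{-38290 - 18} = \frac{106546782}{16931 \left(-38308\right)} = \frac{106546782}{16931} \left(- \frac{1}{38308}\right) = - \frac{53273391}{324296374}$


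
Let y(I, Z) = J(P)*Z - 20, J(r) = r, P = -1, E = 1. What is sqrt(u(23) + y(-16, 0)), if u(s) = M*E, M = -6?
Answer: I*sqrt(26) ≈ 5.099*I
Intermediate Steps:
u(s) = -6 (u(s) = -6*1 = -6)
y(I, Z) = -20 - Z (y(I, Z) = -Z - 20 = -20 - Z)
sqrt(u(23) + y(-16, 0)) = sqrt(-6 + (-20 - 1*0)) = sqrt(-6 + (-20 + 0)) = sqrt(-6 - 20) = sqrt(-26) = I*sqrt(26)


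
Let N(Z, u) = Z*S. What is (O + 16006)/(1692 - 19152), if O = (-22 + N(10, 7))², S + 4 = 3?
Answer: -1703/1746 ≈ -0.97537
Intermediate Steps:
S = -1 (S = -4 + 3 = -1)
N(Z, u) = -Z (N(Z, u) = Z*(-1) = -Z)
O = 1024 (O = (-22 - 1*10)² = (-22 - 10)² = (-32)² = 1024)
(O + 16006)/(1692 - 19152) = (1024 + 16006)/(1692 - 19152) = 17030/(-17460) = 17030*(-1/17460) = -1703/1746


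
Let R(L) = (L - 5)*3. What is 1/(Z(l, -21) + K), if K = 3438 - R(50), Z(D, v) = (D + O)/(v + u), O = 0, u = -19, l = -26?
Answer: 20/66073 ≈ 0.00030270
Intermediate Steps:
R(L) = -15 + 3*L (R(L) = (-5 + L)*3 = -15 + 3*L)
Z(D, v) = D/(-19 + v) (Z(D, v) = (D + 0)/(v - 19) = D/(-19 + v))
K = 3303 (K = 3438 - (-15 + 3*50) = 3438 - (-15 + 150) = 3438 - 1*135 = 3438 - 135 = 3303)
1/(Z(l, -21) + K) = 1/(-26/(-19 - 21) + 3303) = 1/(-26/(-40) + 3303) = 1/(-26*(-1/40) + 3303) = 1/(13/20 + 3303) = 1/(66073/20) = 20/66073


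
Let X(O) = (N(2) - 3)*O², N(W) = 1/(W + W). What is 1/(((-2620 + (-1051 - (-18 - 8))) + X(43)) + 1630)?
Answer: -4/28399 ≈ -0.00014085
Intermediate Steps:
N(W) = 1/(2*W)
X(O) = -11*O²/4 (X(O) = ((½)/2 - 3)*O² = ((½)*(½) - 3)*O² = (¼ - 3)*O² = -11*O²/4)
1/(((-2620 + (-1051 - (-18 - 8))) + X(43)) + 1630) = 1/(((-2620 + (-1051 - (-18 - 8))) - 11/4*43²) + 1630) = 1/(((-2620 + (-1051 - (-26))) - 11/4*1849) + 1630) = 1/(((-2620 + (-1051 - 1*(-26))) - 20339/4) + 1630) = 1/(((-2620 + (-1051 + 26)) - 20339/4) + 1630) = 1/(((-2620 - 1025) - 20339/4) + 1630) = 1/((-3645 - 20339/4) + 1630) = 1/(-34919/4 + 1630) = 1/(-28399/4) = -4/28399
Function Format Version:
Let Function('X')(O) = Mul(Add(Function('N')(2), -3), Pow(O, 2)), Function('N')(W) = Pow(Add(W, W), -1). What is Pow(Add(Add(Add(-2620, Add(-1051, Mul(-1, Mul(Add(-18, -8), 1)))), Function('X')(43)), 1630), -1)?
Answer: Rational(-4, 28399) ≈ -0.00014085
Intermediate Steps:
Function('N')(W) = Mul(Rational(1, 2), Pow(W, -1)) (Function('N')(W) = Pow(Mul(2, W), -1) = Mul(Rational(1, 2), Pow(W, -1)))
Function('X')(O) = Mul(Rational(-11, 4), Pow(O, 2)) (Function('X')(O) = Mul(Add(Mul(Rational(1, 2), Pow(2, -1)), -3), Pow(O, 2)) = Mul(Add(Mul(Rational(1, 2), Rational(1, 2)), -3), Pow(O, 2)) = Mul(Add(Rational(1, 4), -3), Pow(O, 2)) = Mul(Rational(-11, 4), Pow(O, 2)))
Pow(Add(Add(Add(-2620, Add(-1051, Mul(-1, Mul(Add(-18, -8), 1)))), Function('X')(43)), 1630), -1) = Pow(Add(Add(Add(-2620, Add(-1051, Mul(-1, Mul(Add(-18, -8), 1)))), Mul(Rational(-11, 4), Pow(43, 2))), 1630), -1) = Pow(Add(Add(Add(-2620, Add(-1051, Mul(-1, Mul(-26, 1)))), Mul(Rational(-11, 4), 1849)), 1630), -1) = Pow(Add(Add(Add(-2620, Add(-1051, Mul(-1, -26))), Rational(-20339, 4)), 1630), -1) = Pow(Add(Add(Add(-2620, Add(-1051, 26)), Rational(-20339, 4)), 1630), -1) = Pow(Add(Add(Add(-2620, -1025), Rational(-20339, 4)), 1630), -1) = Pow(Add(Add(-3645, Rational(-20339, 4)), 1630), -1) = Pow(Add(Rational(-34919, 4), 1630), -1) = Pow(Rational(-28399, 4), -1) = Rational(-4, 28399)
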